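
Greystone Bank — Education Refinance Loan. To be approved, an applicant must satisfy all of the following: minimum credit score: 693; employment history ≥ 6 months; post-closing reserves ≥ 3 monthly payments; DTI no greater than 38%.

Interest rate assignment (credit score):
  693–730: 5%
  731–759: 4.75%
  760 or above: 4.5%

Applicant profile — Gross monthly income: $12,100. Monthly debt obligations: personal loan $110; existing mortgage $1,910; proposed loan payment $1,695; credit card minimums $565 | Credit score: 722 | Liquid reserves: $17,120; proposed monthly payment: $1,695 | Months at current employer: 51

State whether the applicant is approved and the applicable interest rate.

Approved at 5%

Credit score 722 ≥ 693 (meets minimum)
Total monthly debts = (110 + 1,910 + 1,695 + 565) = 4,280. DTI: 4,280 ÷ 12,100 = 35.4%, within the 38% cap
Reserves = 17,120/1,695 = 10.1 months ≥ 3
Employment 51 ≥ 6 months
All requirements met. Score 722 falls in the 693–730 tier → 5%.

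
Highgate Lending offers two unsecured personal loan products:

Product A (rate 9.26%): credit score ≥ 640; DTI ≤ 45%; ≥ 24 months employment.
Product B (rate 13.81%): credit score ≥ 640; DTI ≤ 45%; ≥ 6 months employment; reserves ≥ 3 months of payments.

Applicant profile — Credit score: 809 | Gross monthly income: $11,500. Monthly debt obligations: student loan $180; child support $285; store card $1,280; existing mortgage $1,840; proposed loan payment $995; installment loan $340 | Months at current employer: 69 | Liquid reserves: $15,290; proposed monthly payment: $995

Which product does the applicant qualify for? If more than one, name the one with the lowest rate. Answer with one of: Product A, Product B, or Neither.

Product A

Total debts = (180 + 285 + 1,280 + 1,840 + 995 + 340) = 4,920; DTI = 4,920/11,500 = 42.8%.
Reserves = 15,290/995 = 15.4 months.
Product A: score 809 ≥ 640; DTI 42.8% ≤ 45%; employment 69 ≥ 24 mo → qualifies.
Product B: score 809 ≥ 640; DTI 42.8% ≤ 45%; employment 69 ≥ 6 mo; reserves 15.4 ≥ 3 mo → qualifies.
Qualifying: Product A, Product B. Lowest rate is 9.26% → Product A.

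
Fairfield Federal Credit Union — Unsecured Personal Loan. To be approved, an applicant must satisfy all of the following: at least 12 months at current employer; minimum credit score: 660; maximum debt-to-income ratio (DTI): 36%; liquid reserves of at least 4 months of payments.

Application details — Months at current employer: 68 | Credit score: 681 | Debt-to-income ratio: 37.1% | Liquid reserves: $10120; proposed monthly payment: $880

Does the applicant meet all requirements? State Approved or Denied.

Employment 68 ≥ 12 months
Credit score 681 ≥ 660 (meets)
Debt-to-income 37.1% vs 36% cap — fail
Reserves: 10,120 ÷ 880 = 11.5 months (meets 4-month minimum)
Fails on DTI.

Denied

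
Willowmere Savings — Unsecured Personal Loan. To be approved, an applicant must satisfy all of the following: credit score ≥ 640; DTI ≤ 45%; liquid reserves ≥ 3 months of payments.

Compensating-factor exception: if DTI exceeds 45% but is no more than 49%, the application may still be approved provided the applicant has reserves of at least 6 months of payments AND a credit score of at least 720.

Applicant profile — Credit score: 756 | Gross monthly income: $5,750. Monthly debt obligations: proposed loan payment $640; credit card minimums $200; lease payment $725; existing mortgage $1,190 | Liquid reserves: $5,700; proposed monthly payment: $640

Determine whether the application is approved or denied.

Approved

Credit score 756 ≥ 640 (meets base)
Total debts = (640 + 200 + 725 + 1,190) = 2,755. DTI = 2,755/5,750 = 47.9% > 45% — standard DTI limit exceeded.
Liquid reserves cover 5,700/640 = 8.9 months — ≥ 3 required
47.9% falls in the override range (45%–49%), so the compensating-factor test applies.
Reserves 8.9 ≥ 6 months; credit score 756 ≥ 720.
Both compensating conditions met → exception applies.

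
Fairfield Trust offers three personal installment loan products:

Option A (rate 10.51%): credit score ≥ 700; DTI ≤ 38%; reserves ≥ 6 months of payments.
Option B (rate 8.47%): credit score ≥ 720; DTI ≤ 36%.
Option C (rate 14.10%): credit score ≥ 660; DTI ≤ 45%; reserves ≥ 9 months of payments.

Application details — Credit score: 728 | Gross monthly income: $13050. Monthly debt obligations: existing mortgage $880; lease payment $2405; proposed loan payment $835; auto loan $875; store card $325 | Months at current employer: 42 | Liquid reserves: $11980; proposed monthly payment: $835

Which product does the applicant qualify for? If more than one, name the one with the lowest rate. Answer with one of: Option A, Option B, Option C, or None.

Total debts = (880 + 2,405 + 835 + 875 + 325) = 5,320; DTI = 5,320/13,050 = 40.8%.
Reserves = 11,980/835 = 14.3 months.
Option A: score 728 ≥ 700; DTI 40.8% > 38%; reserves 14.3 ≥ 6 mo → does not qualify.
Option B: score 728 ≥ 720; DTI 40.8% > 36% → does not qualify.
Option C: score 728 ≥ 660; DTI 40.8% ≤ 45%; reserves 14.3 ≥ 9 mo → qualifies.

Option C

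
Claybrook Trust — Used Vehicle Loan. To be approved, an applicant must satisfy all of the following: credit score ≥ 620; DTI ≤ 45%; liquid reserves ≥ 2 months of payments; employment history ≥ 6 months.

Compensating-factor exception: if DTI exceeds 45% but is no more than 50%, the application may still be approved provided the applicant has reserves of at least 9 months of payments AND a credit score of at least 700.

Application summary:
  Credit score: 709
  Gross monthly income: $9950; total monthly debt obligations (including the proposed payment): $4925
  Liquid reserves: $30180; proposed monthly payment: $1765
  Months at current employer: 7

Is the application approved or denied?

Approved

Credit score 709 ≥ 620 (meets base)
DTI: 4,925 ÷ 9,950 = 49.5%, over the 45% base limit.
Liquid reserves cover 30,180/1,765 = 17.1 months — ≥ 2 required
Employment 7 ≥ 6 months
DTI 49.5% is within the 45%–50% exception band; checking compensating factors.
Override check — reserves: 17.1 mo (ok); score: 709 (ok).
Both override conditions satisfied; DTI exception granted.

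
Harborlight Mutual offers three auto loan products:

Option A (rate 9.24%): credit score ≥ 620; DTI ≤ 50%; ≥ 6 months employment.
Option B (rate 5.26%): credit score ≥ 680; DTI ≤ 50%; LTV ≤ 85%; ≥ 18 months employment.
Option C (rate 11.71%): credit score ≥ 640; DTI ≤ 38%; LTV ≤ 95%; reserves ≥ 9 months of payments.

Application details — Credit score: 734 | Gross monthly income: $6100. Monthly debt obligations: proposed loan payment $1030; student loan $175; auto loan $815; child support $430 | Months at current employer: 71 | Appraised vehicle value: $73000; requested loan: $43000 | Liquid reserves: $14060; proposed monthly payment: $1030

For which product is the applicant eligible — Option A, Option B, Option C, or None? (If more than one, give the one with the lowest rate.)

Option B

Total debts = (1,030 + 175 + 815 + 430) = 2,450; DTI = 2,450/6,100 = 40.2%.
LTV = 43,000/73,000 = 58.9%.
Reserves = 14,060/1,030 = 13.7 months.
Option A: score 734 ≥ 620; DTI 40.2% ≤ 50%; employment 71 ≥ 6 mo → qualifies.
Option B: score 734 ≥ 680; DTI 40.2% ≤ 50%; LTV 58.9% ≤ 85%; employment 71 ≥ 18 mo → qualifies.
Option C: score 734 ≥ 640; DTI 40.2% > 38%; LTV 58.9% ≤ 95%; reserves 13.7 ≥ 9 mo → does not qualify.
Qualifying: Option A, Option B. Lowest rate is 5.26% → Option B.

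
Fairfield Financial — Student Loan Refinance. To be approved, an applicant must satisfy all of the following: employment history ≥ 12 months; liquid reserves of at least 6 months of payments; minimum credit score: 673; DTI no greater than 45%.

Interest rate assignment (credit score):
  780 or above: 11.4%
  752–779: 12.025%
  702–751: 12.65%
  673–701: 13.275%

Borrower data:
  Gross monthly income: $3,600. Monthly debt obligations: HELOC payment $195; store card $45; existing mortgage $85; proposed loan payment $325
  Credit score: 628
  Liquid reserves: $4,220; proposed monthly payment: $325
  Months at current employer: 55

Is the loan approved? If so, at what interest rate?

Denied

Credit score 628 < 673 (below minimum)
Total monthly debts = (195 + 45 + 85 + 325) = 650. DTI: 650 ÷ 3,600 = 18.1%, within the 45% cap
Employment 55 ≥ 12 months
Liquid reserves cover 4,220/325 = 13.0 months — ≥ 6 required
Not all requirements met → denied.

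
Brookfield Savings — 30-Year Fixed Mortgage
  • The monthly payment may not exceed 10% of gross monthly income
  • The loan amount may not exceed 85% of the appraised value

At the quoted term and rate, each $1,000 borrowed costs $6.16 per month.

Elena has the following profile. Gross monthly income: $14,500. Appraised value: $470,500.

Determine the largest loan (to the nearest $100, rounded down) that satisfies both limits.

$235,300

Payment cap: 10% × $14,500 = $1,450/month.
At $6.16 per $1,000, that supports 1,450/6.16 × 1,000 ≈ $235,389 → $235,300.
LTV cap: 85% × $470,500 = $399,925 → $399,900.
Binding constraint: payment-to-income.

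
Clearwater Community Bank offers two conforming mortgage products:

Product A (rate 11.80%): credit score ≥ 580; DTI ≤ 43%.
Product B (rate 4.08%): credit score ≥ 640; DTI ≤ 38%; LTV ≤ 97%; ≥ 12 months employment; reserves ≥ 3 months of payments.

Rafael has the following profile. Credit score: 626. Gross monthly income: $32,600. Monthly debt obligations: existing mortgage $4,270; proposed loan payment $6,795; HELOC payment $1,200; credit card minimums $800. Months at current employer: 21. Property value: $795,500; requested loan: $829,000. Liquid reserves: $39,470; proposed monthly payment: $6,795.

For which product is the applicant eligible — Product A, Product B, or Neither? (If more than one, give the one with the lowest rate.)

Product A

Total debts = (4,270 + 6,795 + 1,200 + 800) = 13,065; DTI = 13,065/32,600 = 40.1%.
LTV = 829,000/795,500 = 104.2%.
Reserves = 39,470/6,795 = 5.8 months.
Product A: score 626 ≥ 580; DTI 40.1% ≤ 43% → qualifies.
Product B: score 626 < 640; DTI 40.1% > 38%; LTV 104.2% > 97%; employment 21 ≥ 12 mo; reserves 5.8 ≥ 3 mo → does not qualify.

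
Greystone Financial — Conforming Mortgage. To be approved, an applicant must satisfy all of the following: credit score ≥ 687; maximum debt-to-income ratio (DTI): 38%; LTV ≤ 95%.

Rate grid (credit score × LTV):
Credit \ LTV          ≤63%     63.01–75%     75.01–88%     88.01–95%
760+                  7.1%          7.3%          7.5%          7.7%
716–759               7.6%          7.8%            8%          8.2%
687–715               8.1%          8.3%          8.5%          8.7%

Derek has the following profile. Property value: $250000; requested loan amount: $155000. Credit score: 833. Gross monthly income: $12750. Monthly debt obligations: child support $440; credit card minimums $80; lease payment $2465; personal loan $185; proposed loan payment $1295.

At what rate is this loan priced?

Credit score 833 ≥ 687; Total monthly debts = (440 + 80 + 2,465 + 185 + 1,295) = 4,465. Debt-to-income = 4,465/12,750 = 35% — meets 38% limit
LTV: 155,000 ÷ 250,000 = 62%, within 95% cap
Credit 833 → row 760+; LTV 62% → column ≤63%. Grid cell → 7.1%.

7.1%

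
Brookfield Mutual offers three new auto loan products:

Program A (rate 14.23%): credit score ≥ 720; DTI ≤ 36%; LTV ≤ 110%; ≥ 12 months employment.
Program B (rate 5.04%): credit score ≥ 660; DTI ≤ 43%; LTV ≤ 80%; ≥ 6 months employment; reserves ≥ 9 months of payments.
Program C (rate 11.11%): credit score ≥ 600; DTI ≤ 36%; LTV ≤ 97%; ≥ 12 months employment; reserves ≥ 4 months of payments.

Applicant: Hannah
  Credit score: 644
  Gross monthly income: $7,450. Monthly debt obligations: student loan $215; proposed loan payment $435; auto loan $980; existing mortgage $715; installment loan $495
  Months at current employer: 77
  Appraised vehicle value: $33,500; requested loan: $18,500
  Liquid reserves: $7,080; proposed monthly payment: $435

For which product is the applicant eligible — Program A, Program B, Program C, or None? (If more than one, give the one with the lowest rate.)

None

Total debts = (215 + 435 + 980 + 715 + 495) = 2,840; DTI = 2,840/7,450 = 38.1%.
LTV = 18,500/33,500 = 55.2%.
Reserves = 7,080/435 = 16.3 months.
Program A: score 644 < 720; DTI 38.1% > 36%; LTV 55.2% ≤ 110%; employment 77 ≥ 12 mo → does not qualify.
Program B: score 644 < 660; DTI 38.1% ≤ 43%; LTV 55.2% ≤ 80%; employment 77 ≥ 6 mo; reserves 16.3 ≥ 9 mo → does not qualify.
Program C: score 644 ≥ 600; DTI 38.1% > 36%; LTV 55.2% ≤ 97%; employment 77 ≥ 12 mo; reserves 16.3 ≥ 4 mo → does not qualify.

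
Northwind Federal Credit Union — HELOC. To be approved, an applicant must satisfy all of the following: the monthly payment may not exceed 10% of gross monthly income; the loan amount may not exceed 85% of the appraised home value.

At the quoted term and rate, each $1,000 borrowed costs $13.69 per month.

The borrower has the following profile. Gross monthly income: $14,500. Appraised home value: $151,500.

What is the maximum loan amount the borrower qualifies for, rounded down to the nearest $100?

Payment cap: 10% × $14,500 = $1,450/month.
At $13.69 per $1,000, that supports 1,450/13.69 × 1,000 ≈ $105,916 → $105,900.
LTV cap: 85% × $151,500 = $128,775 → $128,700.
Binding constraint: payment-to-income.

$105,900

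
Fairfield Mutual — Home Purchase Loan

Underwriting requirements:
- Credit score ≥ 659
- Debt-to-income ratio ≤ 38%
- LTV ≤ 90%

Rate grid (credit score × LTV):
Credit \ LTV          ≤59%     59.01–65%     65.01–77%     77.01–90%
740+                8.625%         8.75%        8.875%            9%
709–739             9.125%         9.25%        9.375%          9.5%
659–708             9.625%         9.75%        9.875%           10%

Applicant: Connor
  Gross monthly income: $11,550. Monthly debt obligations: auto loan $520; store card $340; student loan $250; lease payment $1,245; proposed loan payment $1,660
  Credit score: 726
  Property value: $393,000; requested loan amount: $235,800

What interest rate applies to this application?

9.25%

Credit score 726 ≥ 659; Total monthly debts = (520 + 340 + 250 + 1,245 + 1,660) = 4,015. DTI = 4,015/11,550 = 34.8% ≤ 38%
LTV = 235,800/393,000 = 60% ≤ 90%
Row: 726 falls in 709–739. Column: 60% falls in 59.01–65%. Rate = 9.25%.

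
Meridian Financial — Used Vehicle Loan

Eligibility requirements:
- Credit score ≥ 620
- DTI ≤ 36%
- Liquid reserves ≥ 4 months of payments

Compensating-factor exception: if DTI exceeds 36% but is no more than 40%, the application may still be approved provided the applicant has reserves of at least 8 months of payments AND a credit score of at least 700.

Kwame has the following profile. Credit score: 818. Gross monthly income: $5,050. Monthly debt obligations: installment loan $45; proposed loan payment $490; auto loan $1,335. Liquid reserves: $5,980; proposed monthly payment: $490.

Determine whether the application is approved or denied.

Credit score 818 ≥ 620 (meets base)
Total debts = (45 + 490 + 1,335) = 1,870. DTI = 1,870/5,050 = 37% > 36% — standard DTI limit exceeded.
Reserves = 5,980/490 = 12.2 months ≥ 4
DTI 37% is within the 36%–40% exception band; checking compensating factors.
Reserves 12.2 ≥ 8 months; credit score 818 ≥ 700.
Both override conditions satisfied; DTI exception granted.

Approved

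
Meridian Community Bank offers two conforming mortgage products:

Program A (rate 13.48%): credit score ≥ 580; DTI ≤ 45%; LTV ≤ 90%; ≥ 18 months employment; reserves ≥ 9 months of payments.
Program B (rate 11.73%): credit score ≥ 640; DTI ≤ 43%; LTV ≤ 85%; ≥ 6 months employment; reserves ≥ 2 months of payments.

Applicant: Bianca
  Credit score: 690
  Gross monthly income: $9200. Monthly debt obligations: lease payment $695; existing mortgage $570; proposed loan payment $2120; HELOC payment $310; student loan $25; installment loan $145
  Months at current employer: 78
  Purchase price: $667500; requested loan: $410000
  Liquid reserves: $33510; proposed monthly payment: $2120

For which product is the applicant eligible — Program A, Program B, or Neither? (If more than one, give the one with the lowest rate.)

Total debts = (695 + 570 + 2,120 + 310 + 25 + 145) = 3,865; DTI = 3,865/9,200 = 42%.
LTV = 410,000/667,500 = 61.4%.
Reserves = 33,510/2,120 = 15.8 months.
Program A: score 690 ≥ 580; DTI 42% ≤ 45%; LTV 61.4% ≤ 90%; employment 78 ≥ 18 mo; reserves 15.8 ≥ 9 mo → qualifies.
Program B: score 690 ≥ 640; DTI 42% ≤ 43%; LTV 61.4% ≤ 85%; employment 78 ≥ 6 mo; reserves 15.8 ≥ 2 mo → qualifies.
Qualifying: Program A, Program B. Lowest rate is 11.73% → Program B.

Program B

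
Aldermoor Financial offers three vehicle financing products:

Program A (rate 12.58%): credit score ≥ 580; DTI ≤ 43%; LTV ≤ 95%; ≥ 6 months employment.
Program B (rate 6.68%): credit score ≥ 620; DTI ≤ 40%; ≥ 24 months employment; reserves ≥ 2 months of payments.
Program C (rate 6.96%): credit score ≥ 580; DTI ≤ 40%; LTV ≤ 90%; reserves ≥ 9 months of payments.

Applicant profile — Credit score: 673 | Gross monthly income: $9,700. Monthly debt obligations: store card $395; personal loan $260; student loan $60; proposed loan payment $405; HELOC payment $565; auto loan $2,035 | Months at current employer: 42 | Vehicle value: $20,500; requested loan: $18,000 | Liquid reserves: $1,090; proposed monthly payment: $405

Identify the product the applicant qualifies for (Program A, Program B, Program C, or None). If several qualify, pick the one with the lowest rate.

Program B

Total debts = (395 + 260 + 60 + 405 + 565 + 2,035) = 3,720; DTI = 3,720/9,700 = 38.4%.
LTV = 18,000/20,500 = 87.8%.
Reserves = 1,090/405 = 2.7 months.
Program A: score 673 ≥ 580; DTI 38.4% ≤ 43%; LTV 87.8% ≤ 95%; employment 42 ≥ 6 mo → qualifies.
Program B: score 673 ≥ 620; DTI 38.4% ≤ 40%; employment 42 ≥ 24 mo; reserves 2.7 ≥ 2 mo → qualifies.
Program C: score 673 ≥ 580; DTI 38.4% ≤ 40%; LTV 87.8% ≤ 90%; reserves 2.7 < 9 mo → does not qualify.
Qualifying: Program A, Program B. Lowest rate is 6.68% → Program B.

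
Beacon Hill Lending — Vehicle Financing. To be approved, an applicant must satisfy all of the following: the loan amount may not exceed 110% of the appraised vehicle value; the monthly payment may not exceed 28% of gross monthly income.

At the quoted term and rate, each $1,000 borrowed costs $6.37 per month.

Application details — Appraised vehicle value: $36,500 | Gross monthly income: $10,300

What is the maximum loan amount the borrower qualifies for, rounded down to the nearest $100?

$40,100

Payment cap: 28% × $10,300 = $2,884/month.
At $6.37 per $1,000, that supports 2,884/6.37 × 1,000 ≈ $452,747 → $452,700.
LTV cap: 110% × $36,500 = $40,150 → $40,100.
Binding constraint: loan-to-value.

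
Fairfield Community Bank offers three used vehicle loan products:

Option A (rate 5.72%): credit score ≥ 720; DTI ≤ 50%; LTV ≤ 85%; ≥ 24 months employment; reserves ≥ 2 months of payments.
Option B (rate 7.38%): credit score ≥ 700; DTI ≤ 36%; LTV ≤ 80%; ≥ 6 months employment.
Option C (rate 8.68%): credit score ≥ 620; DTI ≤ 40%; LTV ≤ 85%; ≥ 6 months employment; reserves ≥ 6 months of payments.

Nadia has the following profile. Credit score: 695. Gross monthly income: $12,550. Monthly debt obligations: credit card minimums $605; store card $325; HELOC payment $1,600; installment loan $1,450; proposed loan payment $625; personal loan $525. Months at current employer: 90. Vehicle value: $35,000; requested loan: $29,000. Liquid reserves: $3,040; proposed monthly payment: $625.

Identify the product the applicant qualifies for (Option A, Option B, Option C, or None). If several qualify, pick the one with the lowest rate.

None

Total debts = (605 + 325 + 1,600 + 1,450 + 625 + 525) = 5,130; DTI = 5,130/12,550 = 40.9%.
LTV = 29,000/35,000 = 82.9%.
Reserves = 3,040/625 = 4.9 months.
Option A: score 695 < 720; DTI 40.9% ≤ 50%; LTV 82.9% ≤ 85%; employment 90 ≥ 24 mo; reserves 4.9 ≥ 2 mo → does not qualify.
Option B: score 695 < 700; DTI 40.9% > 36%; LTV 82.9% > 80%; employment 90 ≥ 6 mo → does not qualify.
Option C: score 695 ≥ 620; DTI 40.9% > 40%; LTV 82.9% ≤ 85%; employment 90 ≥ 6 mo; reserves 4.9 < 6 mo → does not qualify.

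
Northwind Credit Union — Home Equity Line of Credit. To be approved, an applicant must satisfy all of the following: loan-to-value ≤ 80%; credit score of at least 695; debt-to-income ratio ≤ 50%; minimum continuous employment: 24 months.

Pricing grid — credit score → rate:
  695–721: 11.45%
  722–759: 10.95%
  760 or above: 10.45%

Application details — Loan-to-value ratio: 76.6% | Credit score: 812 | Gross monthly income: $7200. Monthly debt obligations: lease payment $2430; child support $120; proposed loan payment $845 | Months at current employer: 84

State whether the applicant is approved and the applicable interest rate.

Approved at 10.45%

Credit score 812 ≥ 695 (meets minimum)
LTV 76.6% — within 80%
Total monthly debts = (2,430 + 120 + 845) = 3,395. DTI = 3,395/7,200 = 47.2% ≤ 50%
Employment 84 ≥ 24 months
All requirements met. Score 812 falls in the 760 or above tier → 10.45%.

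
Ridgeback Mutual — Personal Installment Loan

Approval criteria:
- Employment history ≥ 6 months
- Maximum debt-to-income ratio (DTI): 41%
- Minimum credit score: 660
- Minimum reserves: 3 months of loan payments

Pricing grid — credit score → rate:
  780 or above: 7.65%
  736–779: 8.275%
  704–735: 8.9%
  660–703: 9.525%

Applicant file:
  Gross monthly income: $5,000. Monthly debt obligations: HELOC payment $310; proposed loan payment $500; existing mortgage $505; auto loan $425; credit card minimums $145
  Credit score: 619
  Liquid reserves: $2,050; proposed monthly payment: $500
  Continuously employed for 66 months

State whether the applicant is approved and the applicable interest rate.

Credit score 619 < 660 (below minimum)
Total monthly debts = (310 + 500 + 505 + 425 + 145) = 1,885. DTI = 1,885/5,000 = 37.7% ≤ 41%
Employment 66 ≥ 6 months
Reserves = 2,050/500 = 4.1 months ≥ 3
Not all requirements met → denied.

Denied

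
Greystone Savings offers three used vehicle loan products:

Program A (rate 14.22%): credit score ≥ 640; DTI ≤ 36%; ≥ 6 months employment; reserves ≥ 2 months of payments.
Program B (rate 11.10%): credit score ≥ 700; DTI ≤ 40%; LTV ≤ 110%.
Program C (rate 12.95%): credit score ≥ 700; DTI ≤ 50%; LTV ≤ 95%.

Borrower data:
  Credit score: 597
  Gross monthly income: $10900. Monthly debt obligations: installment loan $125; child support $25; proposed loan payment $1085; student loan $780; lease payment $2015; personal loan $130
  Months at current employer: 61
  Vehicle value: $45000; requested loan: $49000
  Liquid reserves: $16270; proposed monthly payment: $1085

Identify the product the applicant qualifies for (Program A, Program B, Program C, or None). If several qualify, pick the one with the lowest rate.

None

Total debts = (125 + 25 + 1,085 + 780 + 2,015 + 130) = 4,160; DTI = 4,160/10,900 = 38.2%.
LTV = 49,000/45,000 = 108.9%.
Reserves = 16,270/1,085 = 15.0 months.
Program A: score 597 < 640; DTI 38.2% > 36%; employment 61 ≥ 6 mo; reserves 15.0 ≥ 2 mo → does not qualify.
Program B: score 597 < 700; DTI 38.2% ≤ 40%; LTV 108.9% ≤ 110% → does not qualify.
Program C: score 597 < 700; DTI 38.2% ≤ 50%; LTV 108.9% > 95% → does not qualify.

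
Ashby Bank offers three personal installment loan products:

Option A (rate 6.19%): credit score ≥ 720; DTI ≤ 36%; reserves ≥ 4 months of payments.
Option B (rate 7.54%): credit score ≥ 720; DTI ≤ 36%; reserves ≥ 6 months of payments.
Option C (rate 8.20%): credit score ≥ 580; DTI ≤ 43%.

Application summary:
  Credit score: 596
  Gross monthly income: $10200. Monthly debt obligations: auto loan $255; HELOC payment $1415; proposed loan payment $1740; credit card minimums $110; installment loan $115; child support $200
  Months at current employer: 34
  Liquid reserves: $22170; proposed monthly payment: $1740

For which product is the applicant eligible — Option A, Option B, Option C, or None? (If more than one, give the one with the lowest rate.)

Option C

Total debts = (255 + 1,415 + 1,740 + 110 + 115 + 200) = 3,835; DTI = 3,835/10,200 = 37.6%.
Reserves = 22,170/1,740 = 12.7 months.
Option A: score 596 < 720; DTI 37.6% > 36%; reserves 12.7 ≥ 4 mo → does not qualify.
Option B: score 596 < 720; DTI 37.6% > 36%; reserves 12.7 ≥ 6 mo → does not qualify.
Option C: score 596 ≥ 580; DTI 37.6% ≤ 43% → qualifies.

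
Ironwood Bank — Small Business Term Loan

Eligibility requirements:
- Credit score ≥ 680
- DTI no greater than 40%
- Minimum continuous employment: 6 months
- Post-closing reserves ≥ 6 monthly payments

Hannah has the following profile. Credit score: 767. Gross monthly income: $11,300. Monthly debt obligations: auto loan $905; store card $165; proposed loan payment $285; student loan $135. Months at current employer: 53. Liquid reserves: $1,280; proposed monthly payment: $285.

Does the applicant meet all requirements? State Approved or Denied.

Credit score 767 ≥ 680 (meets)
Total monthly debts = (905 + 165 + 285 + 135) = 1,490. DTI = 1,490/11,300 = 13.2% ≤ 40%
Employment 53 ≥ 6 months
Reserves: 1,280 ÷ 285 = 4.5 months (below 6-month minimum)
Fails on reserves.

Denied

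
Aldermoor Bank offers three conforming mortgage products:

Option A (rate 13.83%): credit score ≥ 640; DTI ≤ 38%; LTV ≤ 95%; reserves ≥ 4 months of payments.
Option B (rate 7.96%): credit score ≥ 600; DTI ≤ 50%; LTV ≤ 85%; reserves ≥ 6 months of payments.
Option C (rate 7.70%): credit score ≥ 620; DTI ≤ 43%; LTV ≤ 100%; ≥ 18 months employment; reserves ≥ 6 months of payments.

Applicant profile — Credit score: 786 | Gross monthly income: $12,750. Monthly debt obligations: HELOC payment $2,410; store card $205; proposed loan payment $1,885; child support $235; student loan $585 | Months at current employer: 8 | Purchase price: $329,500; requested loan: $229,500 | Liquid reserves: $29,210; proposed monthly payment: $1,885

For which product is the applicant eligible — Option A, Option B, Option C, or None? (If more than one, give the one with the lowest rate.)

Total debts = (2,410 + 205 + 1,885 + 235 + 585) = 5,320; DTI = 5,320/12,750 = 41.7%.
LTV = 229,500/329,500 = 69.7%.
Reserves = 29,210/1,885 = 15.5 months.
Option A: score 786 ≥ 640; DTI 41.7% > 38%; LTV 69.7% ≤ 95%; reserves 15.5 ≥ 4 mo → does not qualify.
Option B: score 786 ≥ 600; DTI 41.7% ≤ 50%; LTV 69.7% ≤ 85%; reserves 15.5 ≥ 6 mo → qualifies.
Option C: score 786 ≥ 620; DTI 41.7% ≤ 43%; LTV 69.7% ≤ 100%; employment 8 < 18 mo; reserves 15.5 ≥ 6 mo → does not qualify.

Option B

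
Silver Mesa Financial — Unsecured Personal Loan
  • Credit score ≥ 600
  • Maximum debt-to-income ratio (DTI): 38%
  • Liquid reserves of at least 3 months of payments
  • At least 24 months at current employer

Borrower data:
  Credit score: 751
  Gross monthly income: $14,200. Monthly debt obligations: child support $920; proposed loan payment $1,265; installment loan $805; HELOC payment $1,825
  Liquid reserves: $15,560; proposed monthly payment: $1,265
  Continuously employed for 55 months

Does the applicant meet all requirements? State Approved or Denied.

Approved

Credit score 751 ≥ 600 (meets)
Total monthly debts = (920 + 1,265 + 805 + 1,825) = 4,815. DTI: 4,815 ÷ 14,200 = 33.9%, within the 38% cap
Reserves: 15,560 ÷ 1,265 = 12.3 months (meets 3-month minimum)
Employment 55 ≥ 24 months
All criteria satisfied.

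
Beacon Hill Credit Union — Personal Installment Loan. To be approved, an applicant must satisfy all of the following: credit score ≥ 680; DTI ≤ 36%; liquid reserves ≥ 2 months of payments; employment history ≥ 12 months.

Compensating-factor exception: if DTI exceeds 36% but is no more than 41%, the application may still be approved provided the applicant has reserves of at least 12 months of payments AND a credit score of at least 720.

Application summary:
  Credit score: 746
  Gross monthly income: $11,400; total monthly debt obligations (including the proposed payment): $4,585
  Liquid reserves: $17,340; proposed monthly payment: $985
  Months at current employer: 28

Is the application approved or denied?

Credit score 746 ≥ 680 (meets base)
DTI: 4,585 ÷ 11,400 = 40.2%, over the 36% base limit.
Liquid reserves cover 17,340/985 = 17.6 months — ≥ 2 required
Employment 28 ≥ 12 months
40.2% falls in the override range (36%–41%), so the compensating-factor test applies.
Override check — reserves: 17.6 mo (ok); score: 746 (ok).
Both compensating conditions met → exception applies.

Approved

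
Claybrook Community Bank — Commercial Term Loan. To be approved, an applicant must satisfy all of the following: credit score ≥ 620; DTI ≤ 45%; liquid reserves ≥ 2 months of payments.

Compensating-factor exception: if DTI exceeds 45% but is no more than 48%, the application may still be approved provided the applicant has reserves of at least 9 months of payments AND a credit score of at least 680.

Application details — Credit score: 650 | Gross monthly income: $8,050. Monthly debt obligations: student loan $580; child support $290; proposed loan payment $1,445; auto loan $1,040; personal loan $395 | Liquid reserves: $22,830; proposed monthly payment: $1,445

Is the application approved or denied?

Credit score 650 ≥ 620 (meets base)
Total debts = (580 + 290 + 1,445 + 1,040 + 395) = 3,750. DTI = 3,750/8,050 = 46.6% > 45% — standard DTI limit exceeded.
Liquid reserves cover 22,830/1,445 = 15.8 months — ≥ 2 required
46.6% falls in the override range (45%–48%), so the compensating-factor test applies.
Reserves 15.8 ≥ 9 months; credit score 650 < 680.
Override conditions not both satisfied; exception does not apply.

Denied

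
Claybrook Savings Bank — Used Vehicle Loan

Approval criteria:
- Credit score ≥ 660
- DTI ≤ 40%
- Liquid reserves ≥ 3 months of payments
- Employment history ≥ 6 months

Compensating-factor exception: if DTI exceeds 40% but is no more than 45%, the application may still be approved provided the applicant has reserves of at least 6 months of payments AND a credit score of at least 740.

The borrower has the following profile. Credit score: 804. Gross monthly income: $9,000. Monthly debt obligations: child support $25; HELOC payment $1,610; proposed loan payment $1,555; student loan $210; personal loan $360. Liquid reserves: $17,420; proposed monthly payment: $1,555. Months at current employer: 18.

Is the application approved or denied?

Credit score 804 ≥ 660 (meets base)
Total debts = (25 + 1,610 + 1,555 + 210 + 360) = 3,760. DTI = 3,760/9,000 = 41.8% > 40% — standard DTI limit exceeded.
Liquid reserves cover 17,420/1,555 = 11.2 months — ≥ 3 required
Employment 18 ≥ 6 months
41.8% falls in the override range (40%–45%), so the compensating-factor test applies.
Reserves 11.2 ≥ 6 months; credit score 804 ≥ 740.
Both override conditions satisfied; DTI exception granted.

Approved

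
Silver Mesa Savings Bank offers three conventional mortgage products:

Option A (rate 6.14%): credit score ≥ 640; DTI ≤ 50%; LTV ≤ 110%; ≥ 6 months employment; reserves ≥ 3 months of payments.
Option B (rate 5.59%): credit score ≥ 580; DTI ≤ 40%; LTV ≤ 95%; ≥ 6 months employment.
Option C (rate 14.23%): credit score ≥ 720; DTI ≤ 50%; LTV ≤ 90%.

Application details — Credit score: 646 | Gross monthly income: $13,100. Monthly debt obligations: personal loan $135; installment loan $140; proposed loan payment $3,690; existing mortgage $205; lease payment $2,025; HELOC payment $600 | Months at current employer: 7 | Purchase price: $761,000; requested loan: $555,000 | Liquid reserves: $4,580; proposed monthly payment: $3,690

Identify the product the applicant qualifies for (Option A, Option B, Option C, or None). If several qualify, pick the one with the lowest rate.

Total debts = (135 + 140 + 3,690 + 205 + 2,025 + 600) = 6,795; DTI = 6,795/13,100 = 51.9%.
LTV = 555,000/761,000 = 72.9%.
Reserves = 4,580/3,690 = 1.2 months.
Option A: score 646 ≥ 640; DTI 51.9% > 50%; LTV 72.9% ≤ 110%; employment 7 ≥ 6 mo; reserves 1.2 < 3 mo → does not qualify.
Option B: score 646 ≥ 580; DTI 51.9% > 40%; LTV 72.9% ≤ 95%; employment 7 ≥ 6 mo → does not qualify.
Option C: score 646 < 720; DTI 51.9% > 50%; LTV 72.9% ≤ 90% → does not qualify.

None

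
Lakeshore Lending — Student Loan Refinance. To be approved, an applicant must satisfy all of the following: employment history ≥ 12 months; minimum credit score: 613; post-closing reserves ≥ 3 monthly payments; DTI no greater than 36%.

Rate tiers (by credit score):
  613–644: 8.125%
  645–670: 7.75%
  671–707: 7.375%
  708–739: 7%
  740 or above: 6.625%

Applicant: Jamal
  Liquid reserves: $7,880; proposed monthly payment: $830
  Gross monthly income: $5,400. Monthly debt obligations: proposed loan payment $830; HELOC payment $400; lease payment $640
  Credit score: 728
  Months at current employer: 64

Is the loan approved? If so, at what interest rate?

Credit score 728 ≥ 613 (meets minimum)
Total monthly debts = (830 + 400 + 640) = 1,870. Debt-to-income = 1,870/5,400 = 34.6% — meets 36% limit
Reserves: 7,880 ÷ 830 = 9.5 months (meets 3-month minimum)
Employment 64 ≥ 12 months
All requirements met. Score 728 falls in the 708–739 tier → 7%.

Approved at 7%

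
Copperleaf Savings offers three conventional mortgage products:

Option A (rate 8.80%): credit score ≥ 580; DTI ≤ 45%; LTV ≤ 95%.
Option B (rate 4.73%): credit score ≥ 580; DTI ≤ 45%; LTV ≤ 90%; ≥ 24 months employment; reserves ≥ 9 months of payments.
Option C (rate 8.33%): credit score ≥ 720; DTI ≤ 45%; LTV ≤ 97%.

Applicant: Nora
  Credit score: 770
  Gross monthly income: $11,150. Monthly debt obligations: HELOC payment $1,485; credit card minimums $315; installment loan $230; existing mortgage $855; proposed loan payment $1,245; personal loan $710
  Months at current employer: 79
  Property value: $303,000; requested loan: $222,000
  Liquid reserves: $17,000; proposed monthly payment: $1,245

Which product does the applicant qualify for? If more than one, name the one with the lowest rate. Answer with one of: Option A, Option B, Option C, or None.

Option B

Total debts = (1,485 + 315 + 230 + 855 + 1,245 + 710) = 4,840; DTI = 4,840/11,150 = 43.4%.
LTV = 222,000/303,000 = 73.3%.
Reserves = 17,000/1,245 = 13.7 months.
Option A: score 770 ≥ 580; DTI 43.4% ≤ 45%; LTV 73.3% ≤ 95% → qualifies.
Option B: score 770 ≥ 580; DTI 43.4% ≤ 45%; LTV 73.3% ≤ 90%; employment 79 ≥ 24 mo; reserves 13.7 ≥ 9 mo → qualifies.
Option C: score 770 ≥ 720; DTI 43.4% ≤ 45%; LTV 73.3% ≤ 97% → qualifies.
Qualifying: Option A, Option B, Option C. Lowest rate is 4.73% → Option B.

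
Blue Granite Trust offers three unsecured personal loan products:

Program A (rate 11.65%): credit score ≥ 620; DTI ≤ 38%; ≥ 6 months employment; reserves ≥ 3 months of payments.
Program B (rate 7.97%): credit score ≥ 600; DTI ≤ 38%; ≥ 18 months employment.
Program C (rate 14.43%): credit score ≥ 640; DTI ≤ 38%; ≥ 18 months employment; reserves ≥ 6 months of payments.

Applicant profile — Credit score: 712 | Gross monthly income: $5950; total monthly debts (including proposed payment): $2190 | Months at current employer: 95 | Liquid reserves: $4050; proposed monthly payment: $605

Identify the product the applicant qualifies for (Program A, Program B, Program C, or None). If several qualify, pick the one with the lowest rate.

Program B

DTI = 2,190/5,950 = 36.8%.
Reserves = 4,050/605 = 6.7 months.
Program A: score 712 ≥ 620; DTI 36.8% ≤ 38%; employment 95 ≥ 6 mo; reserves 6.7 ≥ 3 mo → qualifies.
Program B: score 712 ≥ 600; DTI 36.8% ≤ 38%; employment 95 ≥ 18 mo → qualifies.
Program C: score 712 ≥ 640; DTI 36.8% ≤ 38%; employment 95 ≥ 18 mo; reserves 6.7 ≥ 6 mo → qualifies.
Qualifying: Program A, Program B, Program C. Lowest rate is 7.97% → Program B.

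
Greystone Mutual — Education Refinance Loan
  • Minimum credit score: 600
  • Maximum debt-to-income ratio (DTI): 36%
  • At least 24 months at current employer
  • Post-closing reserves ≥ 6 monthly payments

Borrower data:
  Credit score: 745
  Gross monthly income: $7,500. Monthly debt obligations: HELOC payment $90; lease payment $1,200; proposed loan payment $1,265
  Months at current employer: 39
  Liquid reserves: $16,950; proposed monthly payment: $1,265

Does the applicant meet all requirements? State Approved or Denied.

Credit score 745 ≥ 600 (meets)
Total monthly debts = (90 + 1,200 + 1,265) = 2,555. Debt-to-income = 2,555/7,500 = 34.1% — meets 36% limit
Employment 39 ≥ 24 months
Reserves = 16,950/1,265 = 13.4 months ≥ 6
All criteria satisfied.

Approved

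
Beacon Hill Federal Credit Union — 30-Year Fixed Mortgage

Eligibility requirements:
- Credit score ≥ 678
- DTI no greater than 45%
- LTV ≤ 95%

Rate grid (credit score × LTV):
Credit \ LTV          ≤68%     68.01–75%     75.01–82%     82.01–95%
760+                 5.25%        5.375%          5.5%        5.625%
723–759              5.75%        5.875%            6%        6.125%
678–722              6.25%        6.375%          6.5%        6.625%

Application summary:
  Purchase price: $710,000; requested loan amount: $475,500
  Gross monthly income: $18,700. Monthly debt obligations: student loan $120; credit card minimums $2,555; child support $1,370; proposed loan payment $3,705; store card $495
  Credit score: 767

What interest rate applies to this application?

Credit score 767 ≥ 678; Total monthly debts = (120 + 2,555 + 1,370 + 3,705 + 495) = 8,245. DTI = 8,245/18,700 = 44.1% ≤ 45%
Loan-to-value = 475,500/710,000 = 67% — pass (95% max)
Row: 767 falls in 760+. Column: 67% falls in ≤68%. Rate = 5.25%.

5.25%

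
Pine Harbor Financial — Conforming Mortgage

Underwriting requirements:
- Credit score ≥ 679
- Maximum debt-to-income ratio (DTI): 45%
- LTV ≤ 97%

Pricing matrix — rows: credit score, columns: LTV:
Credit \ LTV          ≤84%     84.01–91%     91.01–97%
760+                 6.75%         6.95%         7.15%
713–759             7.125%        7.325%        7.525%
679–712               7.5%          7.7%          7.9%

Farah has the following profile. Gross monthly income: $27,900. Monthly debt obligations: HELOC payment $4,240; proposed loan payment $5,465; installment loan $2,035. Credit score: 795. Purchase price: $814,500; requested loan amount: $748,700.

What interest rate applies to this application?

7.15%

Credit score 795 ≥ 679; Total monthly debts = (4,240 + 5,465 + 2,035) = 11,740. Debt-to-income = 11,740/27,900 = 42.1% — meets 45% limit
Loan-to-value = 748,700/814,500 = 91.9% — pass (97% max)
Row: 795 falls in 760+. Column: 91.9% falls in 91.01–97%. Rate = 7.15%.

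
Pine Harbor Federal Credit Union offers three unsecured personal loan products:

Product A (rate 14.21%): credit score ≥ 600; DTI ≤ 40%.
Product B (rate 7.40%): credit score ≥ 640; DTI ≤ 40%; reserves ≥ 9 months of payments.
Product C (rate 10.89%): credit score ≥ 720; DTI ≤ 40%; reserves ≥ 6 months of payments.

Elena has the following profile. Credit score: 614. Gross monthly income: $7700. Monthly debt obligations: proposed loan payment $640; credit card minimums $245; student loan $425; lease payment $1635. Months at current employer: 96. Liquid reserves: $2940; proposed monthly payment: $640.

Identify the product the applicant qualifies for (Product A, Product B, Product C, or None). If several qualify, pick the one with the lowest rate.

Total debts = (640 + 245 + 425 + 1,635) = 2,945; DTI = 2,945/7,700 = 38.2%.
Reserves = 2,940/640 = 4.6 months.
Product A: score 614 ≥ 600; DTI 38.2% ≤ 40% → qualifies.
Product B: score 614 < 640; DTI 38.2% ≤ 40%; reserves 4.6 < 9 mo → does not qualify.
Product C: score 614 < 720; DTI 38.2% ≤ 40%; reserves 4.6 < 6 mo → does not qualify.

Product A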